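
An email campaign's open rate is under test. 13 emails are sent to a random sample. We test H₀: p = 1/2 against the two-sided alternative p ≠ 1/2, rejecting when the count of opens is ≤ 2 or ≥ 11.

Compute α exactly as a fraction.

23/1024

α = P(X ≤ 2 or X ≥ 11 | p = 1/2), X ~ Binomial(13, 1/2).
By symmetry, α = 2·P(X ≤ 2) = 2·(1 + 13 + 78)/8192 = 184/8192 = 23/1024.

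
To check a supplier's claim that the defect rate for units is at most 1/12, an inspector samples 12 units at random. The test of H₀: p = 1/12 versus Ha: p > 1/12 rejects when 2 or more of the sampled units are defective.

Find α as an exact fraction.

2353932024203/8916100448256

The significance level is the probability, assuming p = 1/12, of seeing 2 or more defectives in 12 draws.
Via the complement, α = 1 − Σ_{j=0}^{1} C(12,j)(1/12)^j(11/12)^{12-j} = 2353932024203/8916100448256.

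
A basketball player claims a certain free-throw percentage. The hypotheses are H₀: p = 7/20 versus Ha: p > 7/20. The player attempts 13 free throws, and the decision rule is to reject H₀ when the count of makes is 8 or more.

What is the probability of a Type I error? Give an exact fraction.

29568684698777/640000000000000

The Type I error probability is α = P(Y ≥ 8) computed under H₀, where Y ~ Binomial(13, 7/20).
Adding the binomial terms for j = 8 through 13 with p = 7/20 yields 29568684698777/640000000000000.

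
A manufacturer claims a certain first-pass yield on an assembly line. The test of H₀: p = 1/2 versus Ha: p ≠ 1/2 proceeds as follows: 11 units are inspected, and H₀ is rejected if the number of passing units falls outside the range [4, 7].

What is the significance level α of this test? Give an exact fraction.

29/128

The significance level is the null-hypothesis probability of the rejection region {≤3} ∪ {≥8}.
By symmetry, α = 2·P(Y ≤ 3) = 2·(1 + 11 + 55 + 165)/2048 = 464/2048 = 29/128.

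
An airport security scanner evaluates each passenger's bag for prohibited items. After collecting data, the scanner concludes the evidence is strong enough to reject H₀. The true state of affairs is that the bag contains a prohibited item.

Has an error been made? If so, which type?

No error (correct decision).

The conventional null hypothesis here is that the bag contains no prohibited items.
The test rejected a false H₀ — the decision matches the true state.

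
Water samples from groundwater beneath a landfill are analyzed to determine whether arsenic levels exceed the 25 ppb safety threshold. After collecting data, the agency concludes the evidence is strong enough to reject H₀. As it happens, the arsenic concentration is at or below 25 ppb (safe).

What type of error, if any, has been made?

The conventional null hypothesis here is that the arsenic concentration is at or below 25 ppb (safe).
H₀ was rejected, but H₀ is actually true.
Rejecting a true null hypothesis is a Type I error (false positive).

Type I error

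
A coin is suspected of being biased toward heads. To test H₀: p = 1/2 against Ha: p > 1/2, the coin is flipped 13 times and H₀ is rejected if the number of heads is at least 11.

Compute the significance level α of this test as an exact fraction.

α = P(reject H₀ | H₀ true) = P(S ≥ 11 | p = 1/2), with S ~ Binomial(13, 1/2).
That's C(13,11) + C(13,12) + C(13,13) over 2^13, i.e. (78 + 13 + 1)/8192 = 92/8192 = 23/2048.

23/2048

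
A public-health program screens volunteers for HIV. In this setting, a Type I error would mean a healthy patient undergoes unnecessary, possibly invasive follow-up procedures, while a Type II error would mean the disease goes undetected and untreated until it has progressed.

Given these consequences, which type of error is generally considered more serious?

Type II error

The Type II consequence (the disease goes undetected and untreated until it has progressed) is more severe than the Type I consequence (a healthy patient undergoes unnecessary, possibly invasive follow-up procedures).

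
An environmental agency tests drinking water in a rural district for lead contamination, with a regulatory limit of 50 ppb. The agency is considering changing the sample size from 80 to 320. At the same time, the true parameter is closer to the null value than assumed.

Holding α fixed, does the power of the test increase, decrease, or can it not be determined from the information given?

The first change alone would make β decrease; the second alone would make β increase. Which effect dominates depends on the magnitudes, which are not given.
Since power = 1 − β, the effect on power is likewise indeterminate.

Cannot be determined from the information given.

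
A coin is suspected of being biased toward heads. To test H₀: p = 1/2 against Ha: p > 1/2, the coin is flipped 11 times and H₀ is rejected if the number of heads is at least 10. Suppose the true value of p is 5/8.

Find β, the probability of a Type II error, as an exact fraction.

4109420421/4294967296

A Type II error is failing to reject when Ha holds: with p = 5/8, β = P(X ≤ 9).
Summing C(11,j)·(5/8)^j·(3/8)^{11-j} for j = 0..9 gives 4109420421/4294967296.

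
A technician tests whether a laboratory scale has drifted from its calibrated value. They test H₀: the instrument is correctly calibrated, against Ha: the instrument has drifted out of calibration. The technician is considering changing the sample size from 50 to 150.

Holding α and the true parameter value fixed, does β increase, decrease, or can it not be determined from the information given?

It decreases.

Increasing n separates the H₀ and Ha sampling distributions, so under Ha fewer outcomes land in the acceptance region.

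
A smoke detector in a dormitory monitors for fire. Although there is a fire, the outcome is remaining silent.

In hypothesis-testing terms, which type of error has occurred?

Type II error

The null hypothesis here is that there is no fire.
'Remaining silent' corresponds to failing to reject H₀.
H₀ was not rejected but H₀ is false — a Type II error (false negative).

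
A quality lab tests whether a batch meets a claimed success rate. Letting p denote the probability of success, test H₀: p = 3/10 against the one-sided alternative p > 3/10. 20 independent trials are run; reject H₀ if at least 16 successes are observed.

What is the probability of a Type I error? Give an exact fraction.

Under H₀, X ~ Binomial(20, 3/10), and α = P(X ≥ 16).
P(X ≥ 16) = Σ_{j=16}^{20} C(20,j)·(3/10)^j·(7/10)^{20-j} = 138756326957469/25000000000000000000.

138756326957469/25000000000000000000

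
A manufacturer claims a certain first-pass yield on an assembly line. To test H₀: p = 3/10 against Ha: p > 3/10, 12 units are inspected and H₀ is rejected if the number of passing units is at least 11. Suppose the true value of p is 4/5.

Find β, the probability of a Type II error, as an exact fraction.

A Type II error is failing to reject when Ha holds: with p = 4/5, β = P(X ≤ 10).
Adding the binomial probabilities P(X=0)+…+P(X=10) at p = 4/5 gives 177031761/244140625.

177031761/244140625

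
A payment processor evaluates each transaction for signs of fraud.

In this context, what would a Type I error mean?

With the conventional null hypothesis that the transaction is legitimate:
A Type I error is rejecting H₀ when H₀ is true.
Here that means blocking the transaction and freezing the card when actually the transaction is legitimate.

A Type I error would mean concluding that the transaction is fraudulent when in fact the transaction is legitimate.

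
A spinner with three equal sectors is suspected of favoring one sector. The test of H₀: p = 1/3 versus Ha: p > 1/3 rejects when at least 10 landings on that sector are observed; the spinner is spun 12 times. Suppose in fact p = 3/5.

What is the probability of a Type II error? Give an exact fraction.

44753744/48828125

A Type II error is failing to reject when Ha holds: with p = 3/5, β = P(S ≤ 9).
Summing C(12,j)·(3/5)^j·(2/5)^{12-j} for j = 0..9 gives 44753744/48828125.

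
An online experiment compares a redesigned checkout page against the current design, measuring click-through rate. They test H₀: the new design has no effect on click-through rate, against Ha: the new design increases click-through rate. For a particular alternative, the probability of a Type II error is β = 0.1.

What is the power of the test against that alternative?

0.9

Power = 1 − β = 1 − 0.1 = 0.9.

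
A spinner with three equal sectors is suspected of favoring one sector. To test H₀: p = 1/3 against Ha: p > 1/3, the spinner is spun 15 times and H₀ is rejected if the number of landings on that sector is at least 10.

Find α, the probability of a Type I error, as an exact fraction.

The Type I error probability is α = P(K ≥ 10) computed under H₀, where K ~ Binomial(15, 1/3).
P(K ≥ 10) = Σ_{j=10}^{15} C(15,j)·(1/3)^j·(2/3)^{15-j} = 122027/14348907.

122027/14348907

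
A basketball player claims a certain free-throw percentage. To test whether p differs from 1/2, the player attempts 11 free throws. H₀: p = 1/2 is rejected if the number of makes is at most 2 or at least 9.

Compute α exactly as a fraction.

67/1024

α = P(X ≤ 2 or X ≥ 9 | p = 1/2), X ~ Binomial(11, 1/2).
The two tails are symmetric, so α = 2·(1 + 11 + 55)/2^11 = 134/2048 = 67/1024.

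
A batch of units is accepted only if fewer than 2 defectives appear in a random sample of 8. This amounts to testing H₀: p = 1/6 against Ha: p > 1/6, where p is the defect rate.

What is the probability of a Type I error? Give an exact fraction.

663991/1679616

The significance level is the probability, assuming p = 1/6, of seeing 2 or more defectives in 8 draws.
α = 1 − P(S ≤ 1) = 1 − 1015625/1679616 = 663991/1679616.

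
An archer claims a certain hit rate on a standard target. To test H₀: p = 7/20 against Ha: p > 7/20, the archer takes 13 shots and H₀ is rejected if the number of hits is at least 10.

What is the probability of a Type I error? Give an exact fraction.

5149806264519/2048000000000000

Under H₀, X ~ Binomial(13, 7/20), and α = P(X ≥ 10).
Adding the binomial terms for j = 10 through 13 with p = 7/20 yields 5149806264519/2048000000000000.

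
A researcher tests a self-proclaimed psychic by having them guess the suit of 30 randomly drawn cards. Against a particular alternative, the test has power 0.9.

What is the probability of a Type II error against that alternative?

Power = 1 − β, so β = 1 − 0.9 = 0.1.

0.1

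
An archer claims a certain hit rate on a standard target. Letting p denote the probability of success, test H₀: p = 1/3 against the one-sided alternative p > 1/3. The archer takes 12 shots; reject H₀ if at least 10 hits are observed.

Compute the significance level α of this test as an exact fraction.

289/531441

α = P(reject H₀ | H₀ true) = P(Y ≥ 10 | p = 1/3), with Y ~ Binomial(12, 1/3).
Adding the binomial terms for j = 10 through 12 with p = 1/3 yields 289/531441.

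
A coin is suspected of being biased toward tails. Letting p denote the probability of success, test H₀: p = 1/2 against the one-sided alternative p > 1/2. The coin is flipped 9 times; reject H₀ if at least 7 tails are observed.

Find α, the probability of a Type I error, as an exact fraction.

α = P(reject H₀ | H₀ true) = P(Y ≥ 7 | p = 1/2), with Y ~ Binomial(9, 1/2).
P(Y ≥ 7) = [C(9,7) + C(9,8) + C(9,9)] / 2^9 = (36 + 9 + 1) / 512 = 46/512 = 23/256.

23/256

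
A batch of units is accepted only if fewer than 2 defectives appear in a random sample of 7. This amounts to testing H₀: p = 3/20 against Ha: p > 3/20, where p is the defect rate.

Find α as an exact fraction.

Under H₀, Y ~ Binomial(7, 3/20); the Type I error rate is P(Y ≥ 2).
Via the complement, α = 1 − Σ_{j=0}^{1} C(7,j)(3/20)^j(17/20)^{7-j} = 181386189/640000000.

181386189/640000000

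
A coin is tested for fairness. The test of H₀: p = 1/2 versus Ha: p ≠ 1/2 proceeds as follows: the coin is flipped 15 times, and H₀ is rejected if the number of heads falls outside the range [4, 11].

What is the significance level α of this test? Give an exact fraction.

9/256

The significance level is the null-hypothesis probability of the rejection region {≤3} ∪ {≥12}.
The two tails are symmetric, so α = 2·(1 + 15 + 105 + 455)/2^15 = 1152/32768 = 9/256.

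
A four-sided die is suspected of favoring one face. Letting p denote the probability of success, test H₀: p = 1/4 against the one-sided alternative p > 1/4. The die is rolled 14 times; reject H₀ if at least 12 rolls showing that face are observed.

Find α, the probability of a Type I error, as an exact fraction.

431/134217728

Under H₀, K ~ Binomial(14, 1/4), and α = P(K ≥ 12).
Summing C(14,j)(1/4)^j(3/4)^{14−j} for j = 12,…,14 gives 431/134217728.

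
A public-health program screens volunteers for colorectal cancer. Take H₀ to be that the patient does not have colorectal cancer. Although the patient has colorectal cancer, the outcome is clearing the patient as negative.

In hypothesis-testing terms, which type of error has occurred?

Type II error

'Clearing the patient as negative' corresponds to failing to reject H₀.
H₀ was not rejected but H₀ is false — a Type II error (false negative).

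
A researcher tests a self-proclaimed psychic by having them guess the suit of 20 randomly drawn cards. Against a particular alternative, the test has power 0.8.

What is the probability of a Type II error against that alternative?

0.2

Power = 1 − β, so β = 1 − 0.8 = 0.2.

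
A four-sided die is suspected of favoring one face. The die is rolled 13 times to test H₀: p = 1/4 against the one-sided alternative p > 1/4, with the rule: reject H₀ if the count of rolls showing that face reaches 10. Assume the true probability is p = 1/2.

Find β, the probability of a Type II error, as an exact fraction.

3907/4096

A Type II error is failing to reject when Ha holds: with p = 1/2, β = P(S ≤ 9).
Adding the binomial probabilities P(S=0)+…+P(S=9) at p = 1/2 gives 3907/4096.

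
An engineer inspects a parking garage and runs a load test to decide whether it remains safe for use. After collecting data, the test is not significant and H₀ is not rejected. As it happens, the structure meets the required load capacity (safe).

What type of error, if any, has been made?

No error — this is a correct decision.

The conventional null hypothesis here is that the structure meets the required load capacity (safe).
The test retained a true H₀ — the decision matches the true state.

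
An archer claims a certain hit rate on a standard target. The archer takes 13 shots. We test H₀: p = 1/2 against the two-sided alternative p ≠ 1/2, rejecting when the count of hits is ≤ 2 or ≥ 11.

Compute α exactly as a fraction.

α = P(X ≤ 2 or X ≥ 11 | p = 1/2), X ~ Binomial(13, 1/2).
Each tail has probability (1 + 13 + 78)/8192; doubling gives α = 184/8192 = 23/1024.

23/1024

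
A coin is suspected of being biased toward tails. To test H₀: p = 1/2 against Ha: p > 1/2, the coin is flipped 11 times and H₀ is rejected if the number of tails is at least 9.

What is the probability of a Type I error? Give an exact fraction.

Under H₀, K ~ Binomial(11, 1/2), and α = P(K ≥ 9).
P(K ≥ 9) = [C(11,9) + C(11,10) + C(11,11)] / 2^11 = (55 + 11 + 1) / 2048 = 67/2048.

67/2048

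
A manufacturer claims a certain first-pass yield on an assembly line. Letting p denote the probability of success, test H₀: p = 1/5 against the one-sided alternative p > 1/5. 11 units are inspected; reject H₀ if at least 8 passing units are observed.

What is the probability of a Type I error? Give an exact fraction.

The Type I error probability is α = P(X ≥ 8) computed under H₀, where X ~ Binomial(11, 1/5).
P(X ≥ 8) = Σ_{j=8}^{11} C(11,j)·(1/5)^j·(4/5)^{11-j} = 2297/9765625.

2297/9765625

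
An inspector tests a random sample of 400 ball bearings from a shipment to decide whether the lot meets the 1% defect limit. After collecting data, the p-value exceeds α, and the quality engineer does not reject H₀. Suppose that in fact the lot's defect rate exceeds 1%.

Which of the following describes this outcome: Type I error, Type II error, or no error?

Type II error

The conventional null hypothesis here is that the lot's defect rate is 1% (within specification).
H₀ was not rejected, but H₀ is actually false.
Failing to reject a false null hypothesis is a Type II error (false negative).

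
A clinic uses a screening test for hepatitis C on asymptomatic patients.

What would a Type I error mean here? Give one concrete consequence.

A Type I error would mean concluding that the patient has hepatitis C when in fact the patient does not have hepatitis C. Consequence: a healthy patient undergoes unnecessary, possibly invasive follow-up procedures.

With the conventional null hypothesis that the patient does not have hepatitis C:
A Type I error is rejecting H₀ when H₀ is true.
Here that means flagging the patient as positive and ordering follow-up testing when actually the patient does not have hepatitis C.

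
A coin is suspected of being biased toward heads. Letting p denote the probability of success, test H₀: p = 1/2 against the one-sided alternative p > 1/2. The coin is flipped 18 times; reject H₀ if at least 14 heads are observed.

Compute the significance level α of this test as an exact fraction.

Under H₀, X ~ Binomial(18, 1/2), and α = P(X ≥ 14).
That's C(18,14) + C(18,15) + C(18,16) + C(18,17) + C(18,18) over 2^18, i.e. (3060 + 816 + 153 + 18 + 1)/262144 = 4048/262144 = 253/16384.

253/16384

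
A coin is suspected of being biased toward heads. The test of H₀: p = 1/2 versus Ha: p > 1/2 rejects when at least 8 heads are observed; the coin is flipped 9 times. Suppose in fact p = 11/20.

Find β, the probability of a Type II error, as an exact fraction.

123069745737/128000000000

A Type II error is failing to reject when Ha holds: with p = 11/20, β = P(Y ≤ 7).
Summing C(9,j)·(11/20)^j·(9/20)^{9-j} for j = 0..7 gives 123069745737/128000000000.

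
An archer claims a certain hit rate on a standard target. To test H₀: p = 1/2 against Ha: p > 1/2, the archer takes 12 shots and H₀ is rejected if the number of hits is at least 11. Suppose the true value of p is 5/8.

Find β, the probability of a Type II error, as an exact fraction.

66717523611/68719476736

Under the alternative p = 5/8, K ~ Binomial(12, 5/8); β is the probability the test does not reject, P(K < 11).
Equivalently, β = 1 − P(K ≥ 11) = 66717523611/68719476736.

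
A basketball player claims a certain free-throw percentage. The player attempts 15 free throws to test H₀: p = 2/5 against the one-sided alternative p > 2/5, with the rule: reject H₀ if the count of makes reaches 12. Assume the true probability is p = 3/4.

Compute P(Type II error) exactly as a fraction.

144609703/268435456

β = P(fail to reject H₀ | Ha true) = P(K ≤ 11 | p = 3/4), K ~ Binomial(15, 3/4).
Adding the binomial probabilities P(K=0)+…+P(K=11) at p = 3/4 gives 144609703/268435456.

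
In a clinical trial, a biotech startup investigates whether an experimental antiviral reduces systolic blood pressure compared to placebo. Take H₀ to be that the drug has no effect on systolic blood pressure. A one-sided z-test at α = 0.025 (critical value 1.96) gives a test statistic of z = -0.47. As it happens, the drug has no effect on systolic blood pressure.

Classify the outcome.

Since z = -0.47 ≤ z* = 1.96, H₀ is not rejected.
H₀ is true (actually the drug has no effect on systolic blood pressure).
The decision matches the true state — no error.

No error — this is a correct decision.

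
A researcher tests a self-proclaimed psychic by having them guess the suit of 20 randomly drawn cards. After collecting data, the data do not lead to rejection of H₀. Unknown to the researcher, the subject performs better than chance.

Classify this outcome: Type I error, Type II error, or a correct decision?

Type II error

The conventional null hypothesis here is that the subject is guessing at random (p = 1/4).
H₀ was not rejected, but H₀ is actually false.
Failing to reject a false null hypothesis is a Type II error (false negative).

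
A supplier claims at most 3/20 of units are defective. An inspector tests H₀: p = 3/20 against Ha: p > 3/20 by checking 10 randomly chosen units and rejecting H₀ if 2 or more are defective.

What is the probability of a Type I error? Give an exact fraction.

4666369804641/10240000000000

The significance level is the probability, assuming p = 3/20, of seeing 2 or more defectives in 10 draws.
α = 1 − P(S ≤ 1) = 1 − 5573630195359/10240000000000 = 4666369804641/10240000000000.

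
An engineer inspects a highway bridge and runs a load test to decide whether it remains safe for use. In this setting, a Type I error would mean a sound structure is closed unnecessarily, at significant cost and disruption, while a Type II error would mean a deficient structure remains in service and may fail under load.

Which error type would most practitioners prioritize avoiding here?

The Type II consequence (a deficient structure remains in service and may fail under load) is more severe than the Type I consequence (a sound structure is closed unnecessarily, at significant cost and disruption).

Type II error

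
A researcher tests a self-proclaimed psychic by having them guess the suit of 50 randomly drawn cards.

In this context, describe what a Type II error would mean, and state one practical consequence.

With the conventional null hypothesis that the subject is guessing at random (p = 1/4):
A Type II error is failing to reject H₀ when H₀ is false.
Here that means concluding there is no evidence of ability when actually the subject performs better than chance.

A Type II error would mean concluding that the subject is guessing at random (p = 1/4) (or at least failing to establish that the subject performs better than chance) when in fact the subject performs better than chance. Consequence: genuine ability (if it existed) would go unrecognized.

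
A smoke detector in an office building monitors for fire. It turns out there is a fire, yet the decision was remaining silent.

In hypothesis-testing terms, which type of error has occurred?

Type II error

The null hypothesis here is that there is no fire.
'Remaining silent' corresponds to failing to reject H₀.
H₀ was not rejected but H₀ is false — a Type II error (false negative).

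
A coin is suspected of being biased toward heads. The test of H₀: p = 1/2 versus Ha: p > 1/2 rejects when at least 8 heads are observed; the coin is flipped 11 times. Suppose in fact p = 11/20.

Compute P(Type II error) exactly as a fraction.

β = P(fail to reject H₀ | Ha true) = P(S ≤ 7 | p = 11/20), S ~ Binomial(11, 11/20).
Adding the binomial probabilities P(S=0)+…+P(S=7) at p = 11/20 gives 828290341647/1024000000000.

828290341647/1024000000000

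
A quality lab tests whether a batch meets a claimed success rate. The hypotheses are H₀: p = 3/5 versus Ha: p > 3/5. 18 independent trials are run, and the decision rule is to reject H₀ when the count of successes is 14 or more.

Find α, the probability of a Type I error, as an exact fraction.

Under H₀, Y ~ Binomial(18, 3/5), and α = P(Y ≥ 14).
Summing C(18,j)(3/5)^j(2/5)^{18−j} for j = 14,…,18 gives 71844977349/762939453125.

71844977349/762939453125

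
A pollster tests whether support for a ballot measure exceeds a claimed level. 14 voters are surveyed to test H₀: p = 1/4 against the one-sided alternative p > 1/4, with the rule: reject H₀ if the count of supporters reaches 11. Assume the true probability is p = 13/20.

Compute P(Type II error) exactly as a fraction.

β = P(fail to reject H₀ | Ha true) = P(K ≤ 10 | p = 13/20), K ~ Binomial(14, 13/20).
Summing C(14,j)·(13/20)^j·(7/20)^{14-j} for j = 0..10 gives 638569946045404807/819200000000000000.

638569946045404807/819200000000000000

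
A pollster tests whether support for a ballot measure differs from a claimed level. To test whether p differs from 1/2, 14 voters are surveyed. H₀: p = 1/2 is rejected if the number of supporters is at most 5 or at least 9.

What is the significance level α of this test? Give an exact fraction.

The significance level is the null-hypothesis probability of the rejection region {≤5} ∪ {≥9}.
By symmetry, α = 2·P(K ≤ 5) = 2·(1 + 14 + 91 + 364 + 1001 + 2002)/16384 = 6946/16384 = 3473/8192.

3473/8192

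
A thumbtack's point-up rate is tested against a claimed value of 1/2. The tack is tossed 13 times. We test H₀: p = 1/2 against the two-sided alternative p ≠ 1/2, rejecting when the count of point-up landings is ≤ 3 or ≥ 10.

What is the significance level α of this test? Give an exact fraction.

189/2048

The significance level is the null-hypothesis probability of the rejection region {≤3} ∪ {≥10}.
By symmetry, α = 2·P(S ≤ 3) = 2·(1 + 13 + 78 + 286)/8192 = 756/8192 = 189/2048.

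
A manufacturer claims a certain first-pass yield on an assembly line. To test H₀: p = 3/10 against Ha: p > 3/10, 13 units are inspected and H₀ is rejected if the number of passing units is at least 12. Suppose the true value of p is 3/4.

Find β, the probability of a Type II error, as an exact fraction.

3662863/4194304

β = P(fail to reject H₀ | Ha true) = P(S ≤ 11 | p = 3/4), S ~ Binomial(13, 3/4).
Adding the binomial probabilities P(S=0)+…+P(S=11) at p = 3/4 gives 3662863/4194304.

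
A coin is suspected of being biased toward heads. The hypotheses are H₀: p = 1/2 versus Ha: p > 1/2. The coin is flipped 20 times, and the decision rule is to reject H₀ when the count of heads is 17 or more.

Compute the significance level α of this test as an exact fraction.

α = P(reject H₀ | H₀ true) = P(Y ≥ 17 | p = 1/2), with Y ~ Binomial(20, 1/2).
P(Y ≥ 17) = [C(20,17) + C(20,18) + C(20,19) + C(20,20)] / 2^20 = (1140 + 190 + 20 + 1) / 1048576 = 1351/1048576.

1351/1048576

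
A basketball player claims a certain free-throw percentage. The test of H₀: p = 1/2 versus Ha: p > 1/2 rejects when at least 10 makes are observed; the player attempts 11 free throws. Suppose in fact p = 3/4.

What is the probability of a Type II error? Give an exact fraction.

β = P(fail to reject H₀ | Ha true) = P(X ≤ 9 | p = 3/4), X ~ Binomial(11, 3/4).
Equivalently, β = 1 − P(X ≥ 10) = 1683809/2097152.

1683809/2097152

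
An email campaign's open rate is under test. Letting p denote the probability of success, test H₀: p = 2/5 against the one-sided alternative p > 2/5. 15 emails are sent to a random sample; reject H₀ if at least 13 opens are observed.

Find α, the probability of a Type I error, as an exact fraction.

Under H₀, X ~ Binomial(15, 2/5), and α = P(X ≥ 13).
Adding the binomial terms for j = 13 through 15 with p = 2/5 yields 8511488/30517578125.

8511488/30517578125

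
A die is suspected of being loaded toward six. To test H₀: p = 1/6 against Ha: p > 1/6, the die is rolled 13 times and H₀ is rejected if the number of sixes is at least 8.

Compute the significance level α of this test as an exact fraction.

13909/40310784

α = P(reject H₀ | H₀ true) = P(K ≥ 8 | p = 1/6), with K ~ Binomial(13, 1/6).
P(K ≥ 8) = Σ_{j=8}^{13} C(13,j)·(1/6)^j·(5/6)^{13-j} = 13909/40310784.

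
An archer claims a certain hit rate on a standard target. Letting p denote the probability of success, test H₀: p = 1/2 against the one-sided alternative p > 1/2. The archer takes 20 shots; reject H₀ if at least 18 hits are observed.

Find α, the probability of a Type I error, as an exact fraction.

211/1048576

α = P(reject H₀ | H₀ true) = P(X ≥ 18 | p = 1/2), with X ~ Binomial(20, 1/2).
P(X ≥ 18) = [C(20,18) + C(20,19) + C(20,20)] / 2^20 = (190 + 20 + 1) / 1048576 = 211/1048576.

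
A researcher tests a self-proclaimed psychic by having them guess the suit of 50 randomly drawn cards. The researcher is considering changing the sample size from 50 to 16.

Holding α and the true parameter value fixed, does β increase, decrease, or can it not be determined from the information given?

With less data the test statistic is noisier; under Ha, more outcomes land inside the acceptance region.

It increases.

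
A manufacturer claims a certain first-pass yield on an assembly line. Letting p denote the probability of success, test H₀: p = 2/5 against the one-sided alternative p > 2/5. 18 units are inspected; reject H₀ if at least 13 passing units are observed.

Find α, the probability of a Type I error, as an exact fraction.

Under H₀, K ~ Binomial(18, 2/5), and α = P(K ≥ 13).
Summing C(18,j)(2/5)^j(3/5)^{18−j} for j = 13,…,18 gives 21936406528/3814697265625.

21936406528/3814697265625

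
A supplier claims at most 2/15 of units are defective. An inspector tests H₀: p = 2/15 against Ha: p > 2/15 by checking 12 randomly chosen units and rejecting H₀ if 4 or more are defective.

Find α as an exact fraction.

The significance level is the probability, assuming p = 2/15, of seeing 4 or more defectives in 12 draws.
Via the complement, α = 1 − Σ_{j=0}^{3} C(12,j)(2/15)^j(13/15)^{12-j} = 558522837776/8649755859375.

558522837776/8649755859375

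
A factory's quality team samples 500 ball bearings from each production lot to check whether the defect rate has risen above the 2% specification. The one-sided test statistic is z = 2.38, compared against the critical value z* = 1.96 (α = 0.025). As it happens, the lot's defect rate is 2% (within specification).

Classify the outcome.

Type I error

The conventional null hypothesis is that the lot's defect rate is 2% (within specification).
Since z = 2.38 > z* = 1.96, H₀ is rejected.
H₀ is true (actually the lot's defect rate is 2% (within specification)).
Rejecting a true H₀ is a Type I error.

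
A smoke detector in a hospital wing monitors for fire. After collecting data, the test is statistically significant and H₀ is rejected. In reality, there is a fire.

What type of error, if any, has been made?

The conventional null hypothesis here is that there is no fire.
The test rejected a false H₀ — the decision matches the true state.

No error (correct decision).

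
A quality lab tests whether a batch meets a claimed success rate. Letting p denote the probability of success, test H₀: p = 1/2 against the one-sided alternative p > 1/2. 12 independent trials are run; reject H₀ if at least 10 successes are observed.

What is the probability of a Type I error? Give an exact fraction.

The Type I error probability is α = P(Y ≥ 10) computed under H₀, where Y ~ Binomial(12, 1/2).
That's C(12,10) + C(12,11) + C(12,12) over 2^12, i.e. (66 + 12 + 1)/4096 = 79/4096.

79/4096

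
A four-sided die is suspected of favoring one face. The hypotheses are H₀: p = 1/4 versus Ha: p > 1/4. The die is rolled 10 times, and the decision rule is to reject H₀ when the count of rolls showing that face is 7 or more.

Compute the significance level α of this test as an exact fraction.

919/262144

α = P(reject H₀ | H₀ true) = P(Y ≥ 7 | p = 1/4), with Y ~ Binomial(10, 1/4).
Adding the binomial terms for j = 7 through 10 with p = 1/4 yields 919/262144.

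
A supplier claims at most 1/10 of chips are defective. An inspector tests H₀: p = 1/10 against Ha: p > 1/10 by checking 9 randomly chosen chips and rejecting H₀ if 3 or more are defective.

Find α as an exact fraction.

The significance level is the probability, assuming p = 1/10, of seeing 3 or more defectives in 9 draws.
Via the complement, α = 1 − Σ_{j=0}^{2} C(9,j)(1/10)^j(9/10)^{9-j} = 26486069/500000000.

26486069/500000000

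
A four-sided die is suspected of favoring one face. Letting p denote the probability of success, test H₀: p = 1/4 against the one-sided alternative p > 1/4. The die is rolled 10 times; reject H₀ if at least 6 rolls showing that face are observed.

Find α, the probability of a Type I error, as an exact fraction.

The Type I error probability is α = P(S ≥ 6) computed under H₀, where S ~ Binomial(10, 1/4).
P(S ≥ 6) = Σ_{j=6}^{10} C(10,j)·(1/4)^j·(3/4)^{10-j} = 10343/524288.

10343/524288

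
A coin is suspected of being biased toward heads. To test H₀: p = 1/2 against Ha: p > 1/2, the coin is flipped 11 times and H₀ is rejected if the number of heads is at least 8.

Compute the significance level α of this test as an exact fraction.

29/256

Under H₀, Y ~ Binomial(11, 1/2), and α = P(Y ≥ 8).
Summing the upper tail: (165 + 55 + 11 + 1) / 2^11 = 232/2048 = 29/256.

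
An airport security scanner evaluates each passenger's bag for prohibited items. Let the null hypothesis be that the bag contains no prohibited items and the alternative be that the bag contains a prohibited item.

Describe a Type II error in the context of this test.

A Type II error would mean concluding that the bag contains no prohibited items (or at least failing to establish that the bag contains a prohibited item) when in fact the bag contains a prohibited item.

A Type II error is failing to reject H₀ when H₀ is false.
Here that means letting the bag through when actually the bag contains a prohibited item.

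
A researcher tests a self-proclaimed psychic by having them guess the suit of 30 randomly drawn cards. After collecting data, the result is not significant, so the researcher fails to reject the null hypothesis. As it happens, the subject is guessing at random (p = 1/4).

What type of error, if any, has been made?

Neither — the decision is correct.

The conventional null hypothesis here is that the subject is guessing at random (p = 1/4).
The test retained a true H₀ — the decision matches the true state.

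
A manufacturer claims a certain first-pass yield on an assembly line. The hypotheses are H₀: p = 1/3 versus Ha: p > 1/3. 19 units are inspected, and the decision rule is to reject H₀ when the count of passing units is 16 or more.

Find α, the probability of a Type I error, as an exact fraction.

Under H₀, X ~ Binomial(19, 1/3), and α = P(X ≥ 16).
P(X ≥ 16) = Σ_{j=16}^{19} C(19,j)·(1/3)^j·(2/3)^{19-j} = 2825/387420489.

2825/387420489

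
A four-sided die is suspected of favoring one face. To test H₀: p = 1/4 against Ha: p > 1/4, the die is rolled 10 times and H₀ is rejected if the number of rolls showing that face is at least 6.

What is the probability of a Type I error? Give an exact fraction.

10343/524288

Under H₀, S ~ Binomial(10, 1/4), and α = P(S ≥ 6).
P(S ≥ 6) = Σ_{j=6}^{10} C(10,j)·(1/4)^j·(3/4)^{10-j} = 10343/524288.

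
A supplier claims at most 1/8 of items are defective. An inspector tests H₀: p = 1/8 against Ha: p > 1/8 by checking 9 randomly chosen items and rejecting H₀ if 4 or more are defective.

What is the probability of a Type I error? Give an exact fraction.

The significance level is the probability, assuming p = 1/8, of seeing 4 or more defectives in 9 draws.
α = 1 − P(X ≤ 3) = 1 − 4117715/4194304 = 76589/4194304.

76589/4194304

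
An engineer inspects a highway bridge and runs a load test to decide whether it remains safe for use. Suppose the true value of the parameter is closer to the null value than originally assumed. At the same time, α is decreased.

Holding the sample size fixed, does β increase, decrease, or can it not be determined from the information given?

A smaller departure from H₀ means the test statistic under Ha is distributed closer to where it would be under H₀; rejection becomes less likely. Lowering α raises the bar for rejection; under Ha, the test now fails to reject on outcomes it previously would have rejected. Both changes push β in the same direction.

It increases.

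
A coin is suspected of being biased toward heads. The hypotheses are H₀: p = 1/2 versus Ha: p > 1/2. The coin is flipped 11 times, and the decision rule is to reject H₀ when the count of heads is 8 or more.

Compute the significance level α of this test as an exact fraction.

29/256

The Type I error probability is α = P(K ≥ 8) computed under H₀, where K ~ Binomial(11, 1/2).
P(K ≥ 8) = [C(11,8) + C(11,9) + C(11,10) + C(11,11)] / 2^11 = (165 + 55 + 11 + 1) / 2048 = 232/2048 = 29/256.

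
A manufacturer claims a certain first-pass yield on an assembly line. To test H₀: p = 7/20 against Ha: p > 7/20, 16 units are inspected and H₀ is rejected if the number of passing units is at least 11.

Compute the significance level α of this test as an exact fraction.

α = P(reject H₀ | H₀ true) = P(S ≥ 11 | p = 7/20), with S ~ Binomial(16, 7/20).
Summing C(16,j)(7/20)^j(13/20)^{16−j} for j = 11,…,16 gives 4060307786148717957/655360000000000000000.

4060307786148717957/655360000000000000000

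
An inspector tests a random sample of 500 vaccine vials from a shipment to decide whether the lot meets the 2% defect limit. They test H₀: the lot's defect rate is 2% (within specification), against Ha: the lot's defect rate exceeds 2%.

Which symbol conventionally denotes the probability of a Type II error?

β

P(Type II error) = P(fail to reject H₀ | H₀ false) = β.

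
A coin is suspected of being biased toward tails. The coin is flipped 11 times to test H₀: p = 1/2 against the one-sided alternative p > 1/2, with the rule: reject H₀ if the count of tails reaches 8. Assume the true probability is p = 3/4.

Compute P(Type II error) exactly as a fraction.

150311/524288

Under the alternative p = 3/4, K ~ Binomial(11, 3/4); β is the probability the test does not reject, P(K < 8).
Adding the binomial probabilities P(K=0)+…+P(K=7) at p = 3/4 gives 150311/524288.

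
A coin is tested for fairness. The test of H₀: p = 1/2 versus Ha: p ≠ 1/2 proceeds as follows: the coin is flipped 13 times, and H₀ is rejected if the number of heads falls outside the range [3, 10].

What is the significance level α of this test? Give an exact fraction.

23/1024

Under H₀, Y ~ Binomial(13, 1/2); α is the probability of landing in either tail, P(Y ≤ 2) + P(Y ≥ 11).
By symmetry, α = 2·P(Y ≤ 2) = 2·(1 + 13 + 78)/8192 = 184/8192 = 23/1024.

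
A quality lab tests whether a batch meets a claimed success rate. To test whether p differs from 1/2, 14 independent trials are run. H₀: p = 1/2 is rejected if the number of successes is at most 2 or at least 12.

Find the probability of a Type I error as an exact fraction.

53/4096

The significance level is the null-hypothesis probability of the rejection region {≤2} ∪ {≥12}.
Each tail has probability (1 + 14 + 91)/16384; doubling gives α = 212/16384 = 53/4096.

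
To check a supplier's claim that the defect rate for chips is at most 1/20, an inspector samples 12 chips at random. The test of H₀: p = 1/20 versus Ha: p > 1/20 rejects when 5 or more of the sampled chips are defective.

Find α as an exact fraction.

α = P(reject H₀ | H₀ true) = P(X ≥ 5 | p = 1/20), X ~ Binomial(12, 1/20).
α = 1 − P(X ≤ 4) = 1 − 409524655607633/409600000000000 = 75344392367/409600000000000.

75344392367/409600000000000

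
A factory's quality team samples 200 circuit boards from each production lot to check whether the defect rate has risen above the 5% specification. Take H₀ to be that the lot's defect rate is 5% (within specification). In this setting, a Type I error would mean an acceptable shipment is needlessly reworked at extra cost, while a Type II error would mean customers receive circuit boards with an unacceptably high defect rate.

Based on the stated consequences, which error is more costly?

The Type II consequence (customers receive circuit boards with an unacceptably high defect rate) is more severe than the Type I consequence (an acceptable shipment is needlessly reworked at extra cost).

Type II error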